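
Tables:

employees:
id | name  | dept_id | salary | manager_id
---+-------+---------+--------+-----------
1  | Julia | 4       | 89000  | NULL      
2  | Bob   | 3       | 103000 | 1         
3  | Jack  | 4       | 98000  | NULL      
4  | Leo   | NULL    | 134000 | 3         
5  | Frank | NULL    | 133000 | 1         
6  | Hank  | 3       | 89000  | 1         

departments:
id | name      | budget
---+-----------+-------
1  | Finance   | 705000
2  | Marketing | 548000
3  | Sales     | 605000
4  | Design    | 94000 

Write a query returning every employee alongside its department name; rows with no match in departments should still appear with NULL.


LEFT JOIN keeps every row from employees (the left table); where dept_id has no match in departments, the department columns become NULL. Walk through each employee:
  - employee 1 (Julia): dept_id=4 -> matches Design
  - employee 2 (Bob): dept_id=3 -> matches Sales
  - employee 3 (Jack): dept_id=4 -> matches Design
  - employee 4 (Leo): dept_id=NULL, no match -> kept with NULL
  - employee 5 (Frank): dept_id=NULL, no match -> kept with NULL
  - employee 6 (Hank): dept_id=3 -> matches Sales
All 6 rows appear; 2 have NULL department.

SQL:
SELECT a.name, b.name AS department
FROM employees a
LEFT JOIN departments b ON a.dept_id = b.id

Result:
name  | department
------+-----------
Julia | Design    
Bob   | Sales     
Jack  | Design    
Leo   | NULL      
Frank | NULL      
Hank  | Sales     


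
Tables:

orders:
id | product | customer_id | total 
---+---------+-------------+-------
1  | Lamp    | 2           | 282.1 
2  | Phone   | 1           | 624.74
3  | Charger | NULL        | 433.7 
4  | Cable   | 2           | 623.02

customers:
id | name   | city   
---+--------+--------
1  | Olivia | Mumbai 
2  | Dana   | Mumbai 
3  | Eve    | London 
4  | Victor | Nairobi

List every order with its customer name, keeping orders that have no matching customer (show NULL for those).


LEFT JOIN keeps every row from orders (the left table); where customer_id has no match in customers, the customer columns become NULL. Walk through each order:
  - order 1 (Lamp): customer_id=2 -> matches Dana
  - order 2 (Phone): customer_id=1 -> matches Olivia
  - order 3 (Charger): customer_id=NULL, no match -> kept with NULL
  - order 4 (Cable): customer_id=2 -> matches Dana
All 4 rows appear; 1 has NULL customer.

SQL:
SELECT a.product, b.name AS customer
FROM orders a
LEFT JOIN customers b ON a.customer_id = b.id

Result:
product | customer
--------+---------
Lamp    | Dana    
Phone   | Olivia  
Charger | NULL    
Cable   | Dana    


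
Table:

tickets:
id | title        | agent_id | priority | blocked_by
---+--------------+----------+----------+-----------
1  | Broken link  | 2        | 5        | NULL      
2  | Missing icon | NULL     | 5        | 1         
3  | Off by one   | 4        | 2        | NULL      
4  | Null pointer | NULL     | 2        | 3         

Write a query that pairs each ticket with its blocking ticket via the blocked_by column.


This is a self-join: tickets is joined to a second copy of itself, matching each row's blocked_by to another row's id. Use LEFT JOIN so rows with blocked_by=NULL are kept.
  - ticket 1 (Broken link): blocked_by=NULL -> NULL
  - ticket 2 (Missing icon): blocked_by=1 -> Broken link
  - ticket 3 (Off by one): blocked_by=NULL -> NULL
  - ticket 4 (Null pointer): blocked_by=3 -> Off by one

SQL:
SELECT a.title AS item, b.title AS blocked_by
FROM tickets a
LEFT JOIN tickets b ON a.blocked_by = b.id

Result:
item         | blocked_by 
-------------+------------
Broken link  | NULL       
Missing icon | Broken link
Off by one   | NULL       
Null pointer | Off by one 


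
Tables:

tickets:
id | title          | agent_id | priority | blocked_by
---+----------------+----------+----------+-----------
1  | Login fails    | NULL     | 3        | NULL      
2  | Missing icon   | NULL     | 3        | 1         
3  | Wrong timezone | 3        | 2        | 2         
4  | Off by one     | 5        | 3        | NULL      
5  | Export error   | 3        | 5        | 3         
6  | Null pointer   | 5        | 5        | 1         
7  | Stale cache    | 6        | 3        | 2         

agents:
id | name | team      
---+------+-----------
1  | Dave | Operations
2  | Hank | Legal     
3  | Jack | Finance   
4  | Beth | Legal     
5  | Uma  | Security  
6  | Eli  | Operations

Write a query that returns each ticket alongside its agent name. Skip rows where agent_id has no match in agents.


INNER JOIN keeps only tickets rows whose agent_id matches an id in agents. Walk through each ticket:
  - ticket 1 (Login fails): agent_id=NULL, no match -> dropped
  - ticket 2 (Missing icon): agent_id=NULL, no match -> dropped
  - ticket 3 (Wrong timezone): agent_id=3 -> matches Jack
  - ticket 4 (Off by one): agent_id=5 -> matches Uma
  - ticket 5 (Export error): agent_id=3 -> matches Jack
  - ticket 6 (Null pointer): agent_id=5 -> matches Uma
  - ticket 7 (Stale cache): agent_id=6 -> matches Eli
So 2 of 7 rows are dropped.

SQL:
SELECT a.title, b.name AS agent
FROM tickets a
INNER JOIN agents b ON a.agent_id = b.id

Result:
title          | agent
---------------+------
Wrong timezone | Jack 
Off by one     | Uma  
Export error   | Jack 
Null pointer   | Uma  
Stale cache    | Eli  


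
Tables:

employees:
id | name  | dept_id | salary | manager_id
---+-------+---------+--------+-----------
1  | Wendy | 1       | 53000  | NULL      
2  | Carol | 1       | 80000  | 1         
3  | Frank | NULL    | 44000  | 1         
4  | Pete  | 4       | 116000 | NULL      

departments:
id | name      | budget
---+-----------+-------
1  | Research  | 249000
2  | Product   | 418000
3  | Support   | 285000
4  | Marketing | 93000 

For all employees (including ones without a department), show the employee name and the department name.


LEFT JOIN keeps every row from employees (the left table); where dept_id has no match in departments, the department columns become NULL. Walk through each employee:
  - employee 1 (Wendy): dept_id=1 -> matches Research
  - employee 2 (Carol): dept_id=1 -> matches Research
  - employee 3 (Frank): dept_id=NULL, no match -> kept with NULL
  - employee 4 (Pete): dept_id=4 -> matches Marketing
All 4 rows appear; 1 has NULL department.

SQL:
SELECT a.name, b.name AS department
FROM employees a
LEFT JOIN departments b ON a.dept_id = b.id

Result:
name  | department
------+-----------
Wendy | Research  
Carol | Research  
Frank | NULL      
Pete  | Marketing 


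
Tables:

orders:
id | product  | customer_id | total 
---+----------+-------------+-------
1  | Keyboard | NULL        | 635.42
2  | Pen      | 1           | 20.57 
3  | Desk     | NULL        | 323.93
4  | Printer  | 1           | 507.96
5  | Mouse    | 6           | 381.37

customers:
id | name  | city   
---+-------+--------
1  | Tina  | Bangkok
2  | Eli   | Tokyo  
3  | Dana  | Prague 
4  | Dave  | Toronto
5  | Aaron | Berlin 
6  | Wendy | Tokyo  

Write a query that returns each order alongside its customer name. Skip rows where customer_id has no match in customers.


INNER JOIN keeps only orders rows whose customer_id matches an id in customers. Walk through each order:
  - order 1 (Keyboard): customer_id=NULL, no match -> dropped
  - order 2 (Pen): customer_id=1 -> matches Tina
  - order 3 (Desk): customer_id=NULL, no match -> dropped
  - order 4 (Printer): customer_id=1 -> matches Tina
  - order 5 (Mouse): customer_id=6 -> matches Wendy
So 2 of 5 rows are dropped.

SQL:
SELECT a.product, b.name AS customer
FROM orders a
INNER JOIN customers b ON a.customer_id = b.id

Result:
product | customer
--------+---------
Pen     | Tina    
Printer | Tina    
Mouse   | Wendy   


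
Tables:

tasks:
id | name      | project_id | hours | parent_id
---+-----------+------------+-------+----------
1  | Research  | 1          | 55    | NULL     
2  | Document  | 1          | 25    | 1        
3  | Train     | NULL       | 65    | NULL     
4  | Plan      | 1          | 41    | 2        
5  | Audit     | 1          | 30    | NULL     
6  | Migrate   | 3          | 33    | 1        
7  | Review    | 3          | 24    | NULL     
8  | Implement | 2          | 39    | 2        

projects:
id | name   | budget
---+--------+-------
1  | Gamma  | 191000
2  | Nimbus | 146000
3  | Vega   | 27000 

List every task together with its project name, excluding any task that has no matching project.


INNER JOIN keeps only tasks rows whose project_id matches an id in projects. Walk through each task:
  - task 1 (Research): project_id=1 -> matches Gamma
  - task 2 (Document): project_id=1 -> matches Gamma
  - task 3 (Train): project_id=NULL, no match -> dropped
  - task 4 (Plan): project_id=1 -> matches Gamma
  - task 5 (Audit): project_id=1 -> matches Gamma
  - task 6 (Migrate): project_id=3 -> matches Vega
  - task 7 (Review): project_id=3 -> matches Vega
  - task 8 (Implement): project_id=2 -> matches Nimbus
So 1 of 8 rows is dropped.

SQL:
SELECT a.name, b.name AS project
FROM tasks a
INNER JOIN projects b ON a.project_id = b.id

Result:
name      | project
----------+--------
Research  | Gamma  
Document  | Gamma  
Plan      | Gamma  
Audit     | Gamma  
Migrate   | Vega   
Review    | Vega   
Implement | Nimbus 


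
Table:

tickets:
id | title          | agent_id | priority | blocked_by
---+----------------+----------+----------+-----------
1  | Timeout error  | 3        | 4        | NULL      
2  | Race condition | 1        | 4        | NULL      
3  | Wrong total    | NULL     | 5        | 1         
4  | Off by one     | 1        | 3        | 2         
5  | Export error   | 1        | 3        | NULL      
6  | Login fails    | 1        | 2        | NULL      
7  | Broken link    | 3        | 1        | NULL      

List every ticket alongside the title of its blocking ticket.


This is a self-join: tickets is joined to a second copy of itself, matching each row's blocked_by to another row's id. Use LEFT JOIN so rows with blocked_by=NULL are kept.
  - ticket 1 (Timeout error): blocked_by=NULL -> NULL
  - ticket 2 (Race condition): blocked_by=NULL -> NULL
  - ticket 3 (Wrong total): blocked_by=1 -> Timeout error
  - ticket 4 (Off by one): blocked_by=2 -> Race condition
  - ticket 5 (Export error): blocked_by=NULL -> NULL
  - ticket 6 (Login fails): blocked_by=NULL -> NULL
  - ticket 7 (Broken link): blocked_by=NULL -> NULL

SQL:
SELECT a.title AS item, b.title AS blocked_by
FROM tickets a
LEFT JOIN tickets b ON a.blocked_by = b.id

Result:
item           | blocked_by    
---------------+---------------
Timeout error  | NULL          
Race condition | NULL          
Wrong total    | Timeout error 
Off by one     | Race condition
Export error   | NULL          
Login fails    | NULL          
Broken link    | NULL          


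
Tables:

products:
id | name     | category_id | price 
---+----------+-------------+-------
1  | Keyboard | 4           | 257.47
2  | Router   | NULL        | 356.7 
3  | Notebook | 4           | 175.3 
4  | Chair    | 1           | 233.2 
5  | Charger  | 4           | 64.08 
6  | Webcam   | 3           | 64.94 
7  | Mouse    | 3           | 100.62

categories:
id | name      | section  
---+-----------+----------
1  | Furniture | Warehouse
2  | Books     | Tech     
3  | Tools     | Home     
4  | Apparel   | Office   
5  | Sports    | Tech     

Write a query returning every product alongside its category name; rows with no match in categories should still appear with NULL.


LEFT JOIN keeps every row from products (the left table); where category_id has no match in categories, the category columns become NULL. Walk through each product:
  - product 1 (Keyboard): category_id=4 -> matches Apparel
  - product 2 (Router): category_id=NULL, no match -> kept with NULL
  - product 3 (Notebook): category_id=4 -> matches Apparel
  - product 4 (Chair): category_id=1 -> matches Furniture
  - product 5 (Charger): category_id=4 -> matches Apparel
  - product 6 (Webcam): category_id=3 -> matches Tools
  - product 7 (Mouse): category_id=3 -> matches Tools
All 7 rows appear; 1 has NULL category.

SQL:
SELECT a.name, b.name AS category
FROM products a
LEFT JOIN categories b ON a.category_id = b.id

Result:
name     | category 
---------+----------
Keyboard | Apparel  
Router   | NULL     
Notebook | Apparel  
Chair    | Furniture
Charger  | Apparel  
Webcam   | Tools    
Mouse    | Tools    


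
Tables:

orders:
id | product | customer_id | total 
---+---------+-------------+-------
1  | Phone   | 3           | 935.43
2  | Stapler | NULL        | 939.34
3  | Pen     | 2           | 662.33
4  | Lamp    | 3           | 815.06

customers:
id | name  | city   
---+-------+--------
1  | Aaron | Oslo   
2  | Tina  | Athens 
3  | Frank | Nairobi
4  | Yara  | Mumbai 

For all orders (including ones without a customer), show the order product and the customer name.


LEFT JOIN keeps every row from orders (the left table); where customer_id has no match in customers, the customer columns become NULL. Walk through each order:
  - order 1 (Phone): customer_id=3 -> matches Frank
  - order 2 (Stapler): customer_id=NULL, no match -> kept with NULL
  - order 3 (Pen): customer_id=2 -> matches Tina
  - order 4 (Lamp): customer_id=3 -> matches Frank
All 4 rows appear; 1 has NULL customer.

SQL:
SELECT a.product, b.name AS customer
FROM orders a
LEFT JOIN customers b ON a.customer_id = b.id

Result:
product | customer
--------+---------
Phone   | Frank   
Stapler | NULL    
Pen     | Tina    
Lamp    | Frank   


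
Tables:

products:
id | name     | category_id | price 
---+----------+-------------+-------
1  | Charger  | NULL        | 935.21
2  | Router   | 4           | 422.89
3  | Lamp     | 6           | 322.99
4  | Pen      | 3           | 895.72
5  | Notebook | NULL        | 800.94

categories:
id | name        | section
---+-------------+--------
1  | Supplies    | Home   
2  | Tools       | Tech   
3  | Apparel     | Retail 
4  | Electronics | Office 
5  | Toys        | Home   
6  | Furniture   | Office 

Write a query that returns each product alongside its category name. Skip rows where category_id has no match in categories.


INNER JOIN keeps only products rows whose category_id matches an id in categories. Walk through each product:
  - product 1 (Charger): category_id=NULL, no match -> dropped
  - product 2 (Router): category_id=4 -> matches Electronics
  - product 3 (Lamp): category_id=6 -> matches Furniture
  - product 4 (Pen): category_id=3 -> matches Apparel
  - product 5 (Notebook): category_id=NULL, no match -> dropped
So 2 of 5 rows are dropped.

SQL:
SELECT a.name, b.name AS category
FROM products a
INNER JOIN categories b ON a.category_id = b.id

Result:
name   | category   
-------+------------
Router | Electronics
Lamp   | Furniture  
Pen    | Apparel    


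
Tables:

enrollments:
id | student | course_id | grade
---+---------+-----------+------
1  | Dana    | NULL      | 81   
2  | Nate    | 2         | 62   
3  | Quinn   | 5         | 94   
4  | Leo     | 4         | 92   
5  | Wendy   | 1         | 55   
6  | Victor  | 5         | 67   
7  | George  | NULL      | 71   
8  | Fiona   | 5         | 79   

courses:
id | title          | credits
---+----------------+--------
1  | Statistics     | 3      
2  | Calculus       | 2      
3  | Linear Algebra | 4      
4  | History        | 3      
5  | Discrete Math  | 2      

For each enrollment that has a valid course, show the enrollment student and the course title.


INNER JOIN keeps only enrollments rows whose course_id matches an id in courses. Walk through each enrollment:
  - enrollment 1 (Dana): course_id=NULL, no match -> dropped
  - enrollment 2 (Nate): course_id=2 -> matches Calculus
  - enrollment 3 (Quinn): course_id=5 -> matches Discrete Math
  - enrollment 4 (Leo): course_id=4 -> matches History
  - enrollment 5 (Wendy): course_id=1 -> matches Statistics
  - enrollment 6 (Victor): course_id=5 -> matches Discrete Math
  - enrollment 7 (George): course_id=NULL, no match -> dropped
  - enrollment 8 (Fiona): course_id=5 -> matches Discrete Math
So 2 of 8 rows are dropped.

SQL:
SELECT a.student, b.title AS course
FROM enrollments a
INNER JOIN courses b ON a.course_id = b.id

Result:
student | course       
--------+--------------
Nate    | Calculus     
Quinn   | Discrete Math
Leo     | History      
Wendy   | Statistics   
Victor  | Discrete Math
Fiona   | Discrete Math


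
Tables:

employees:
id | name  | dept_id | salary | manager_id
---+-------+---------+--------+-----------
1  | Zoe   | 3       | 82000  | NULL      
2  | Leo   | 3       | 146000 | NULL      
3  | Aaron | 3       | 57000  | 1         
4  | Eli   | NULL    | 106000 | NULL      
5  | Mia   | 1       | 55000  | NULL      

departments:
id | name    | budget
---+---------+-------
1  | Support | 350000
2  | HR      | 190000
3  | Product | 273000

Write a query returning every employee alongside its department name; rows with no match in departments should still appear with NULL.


LEFT JOIN keeps every row from employees (the left table); where dept_id has no match in departments, the department columns become NULL. Walk through each employee:
  - employee 1 (Zoe): dept_id=3 -> matches Product
  - employee 2 (Leo): dept_id=3 -> matches Product
  - employee 3 (Aaron): dept_id=3 -> matches Product
  - employee 4 (Eli): dept_id=NULL, no match -> kept with NULL
  - employee 5 (Mia): dept_id=1 -> matches Support
All 5 rows appear; 1 has NULL department.

SQL:
SELECT a.name, b.name AS department
FROM employees a
LEFT JOIN departments b ON a.dept_id = b.id

Result:
name  | department
------+-----------
Zoe   | Product   
Leo   | Product   
Aaron | Product   
Eli   | NULL      
Mia   | Support   


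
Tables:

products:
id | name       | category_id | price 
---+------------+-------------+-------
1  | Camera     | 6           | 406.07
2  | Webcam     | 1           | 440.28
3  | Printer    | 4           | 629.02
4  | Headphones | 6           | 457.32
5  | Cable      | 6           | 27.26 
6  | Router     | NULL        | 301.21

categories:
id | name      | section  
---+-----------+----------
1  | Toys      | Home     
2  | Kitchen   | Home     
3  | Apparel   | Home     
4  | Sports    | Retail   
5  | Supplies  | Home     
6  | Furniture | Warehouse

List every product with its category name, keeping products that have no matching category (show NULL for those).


LEFT JOIN keeps every row from products (the left table); where category_id has no match in categories, the category columns become NULL. Walk through each product:
  - product 1 (Camera): category_id=6 -> matches Furniture
  - product 2 (Webcam): category_id=1 -> matches Toys
  - product 3 (Printer): category_id=4 -> matches Sports
  - product 4 (Headphones): category_id=6 -> matches Furniture
  - product 5 (Cable): category_id=6 -> matches Furniture
  - product 6 (Router): category_id=NULL, no match -> kept with NULL
All 6 rows appear; 1 has NULL category.

SQL:
SELECT a.name, b.name AS category
FROM products a
LEFT JOIN categories b ON a.category_id = b.id

Result:
name       | category 
-----------+----------
Camera     | Furniture
Webcam     | Toys     
Printer    | Sports   
Headphones | Furniture
Cable      | Furniture
Router     | NULL     


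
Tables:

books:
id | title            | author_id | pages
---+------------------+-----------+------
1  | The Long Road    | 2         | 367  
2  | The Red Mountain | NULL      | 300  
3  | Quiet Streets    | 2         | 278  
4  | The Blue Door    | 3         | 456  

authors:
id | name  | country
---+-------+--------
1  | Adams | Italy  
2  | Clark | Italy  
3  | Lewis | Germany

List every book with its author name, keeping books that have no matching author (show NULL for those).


LEFT JOIN keeps every row from books (the left table); where author_id has no match in authors, the author columns become NULL. Walk through each book:
  - book 1 (The Long Road): author_id=2 -> matches Clark
  - book 2 (The Red Mountain): author_id=NULL, no match -> kept with NULL
  - book 3 (Quiet Streets): author_id=2 -> matches Clark
  - book 4 (The Blue Door): author_id=3 -> matches Lewis
All 4 rows appear; 1 has NULL author.

SQL:
SELECT a.title, b.name AS author
FROM books a
LEFT JOIN authors b ON a.author_id = b.id

Result:
title            | author
-----------------+-------
The Long Road    | Clark 
The Red Mountain | NULL  
Quiet Streets    | Clark 
The Blue Door    | Lewis 


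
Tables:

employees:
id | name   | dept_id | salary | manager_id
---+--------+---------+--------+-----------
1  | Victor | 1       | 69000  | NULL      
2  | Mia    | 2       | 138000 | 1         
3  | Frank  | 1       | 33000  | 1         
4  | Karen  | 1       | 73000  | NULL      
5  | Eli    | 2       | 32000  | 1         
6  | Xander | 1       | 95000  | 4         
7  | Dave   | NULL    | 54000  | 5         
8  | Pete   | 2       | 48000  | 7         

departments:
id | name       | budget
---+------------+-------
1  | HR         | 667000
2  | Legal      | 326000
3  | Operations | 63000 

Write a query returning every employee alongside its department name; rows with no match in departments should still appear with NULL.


LEFT JOIN keeps every row from employees (the left table); where dept_id has no match in departments, the department columns become NULL. Walk through each employee:
  - employee 1 (Victor): dept_id=1 -> matches HR
  - employee 2 (Mia): dept_id=2 -> matches Legal
  - employee 3 (Frank): dept_id=1 -> matches HR
  - employee 4 (Karen): dept_id=1 -> matches HR
  - employee 5 (Eli): dept_id=2 -> matches Legal
  - employee 6 (Xander): dept_id=1 -> matches HR
  - employee 7 (Dave): dept_id=NULL, no match -> kept with NULL
  - employee 8 (Pete): dept_id=2 -> matches Legal
All 8 rows appear; 1 has NULL department.

SQL:
SELECT a.name, b.name AS department
FROM employees a
LEFT JOIN departments b ON a.dept_id = b.id

Result:
name   | department
-------+-----------
Victor | HR        
Mia    | Legal     
Frank  | HR        
Karen  | HR        
Eli    | Legal     
Xander | HR        
Dave   | NULL      
Pete   | Legal     


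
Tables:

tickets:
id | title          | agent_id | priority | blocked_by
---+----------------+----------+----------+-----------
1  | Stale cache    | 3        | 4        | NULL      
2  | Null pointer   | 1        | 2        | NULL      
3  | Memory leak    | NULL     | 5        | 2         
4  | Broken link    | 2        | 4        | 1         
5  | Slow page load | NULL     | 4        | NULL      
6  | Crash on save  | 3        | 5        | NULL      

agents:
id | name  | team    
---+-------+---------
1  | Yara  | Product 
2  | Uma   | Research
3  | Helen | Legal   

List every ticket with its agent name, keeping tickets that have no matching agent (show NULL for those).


LEFT JOIN keeps every row from tickets (the left table); where agent_id has no match in agents, the agent columns become NULL. Walk through each ticket:
  - ticket 1 (Stale cache): agent_id=3 -> matches Helen
  - ticket 2 (Null pointer): agent_id=1 -> matches Yara
  - ticket 3 (Memory leak): agent_id=NULL, no match -> kept with NULL
  - ticket 4 (Broken link): agent_id=2 -> matches Uma
  - ticket 5 (Slow page load): agent_id=NULL, no match -> kept with NULL
  - ticket 6 (Crash on save): agent_id=3 -> matches Helen
All 6 rows appear; 2 have NULL agent.

SQL:
SELECT a.title, b.name AS agent
FROM tickets a
LEFT JOIN agents b ON a.agent_id = b.id

Result:
title          | agent
---------------+------
Stale cache    | Helen
Null pointer   | Yara 
Memory leak    | NULL 
Broken link    | Uma  
Slow page load | NULL 
Crash on save  | Helen


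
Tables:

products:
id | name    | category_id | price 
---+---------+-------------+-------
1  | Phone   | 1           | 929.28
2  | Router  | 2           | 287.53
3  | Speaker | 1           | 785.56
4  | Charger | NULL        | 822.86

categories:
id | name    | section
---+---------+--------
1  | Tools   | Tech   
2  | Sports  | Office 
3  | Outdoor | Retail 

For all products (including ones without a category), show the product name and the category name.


LEFT JOIN keeps every row from products (the left table); where category_id has no match in categories, the category columns become NULL. Walk through each product:
  - product 1 (Phone): category_id=1 -> matches Tools
  - product 2 (Router): category_id=2 -> matches Sports
  - product 3 (Speaker): category_id=1 -> matches Tools
  - product 4 (Charger): category_id=NULL, no match -> kept with NULL
All 4 rows appear; 1 has NULL category.

SQL:
SELECT a.name, b.name AS category
FROM products a
LEFT JOIN categories b ON a.category_id = b.id

Result:
name    | category
--------+---------
Phone   | Tools   
Router  | Sports  
Speaker | Tools   
Charger | NULL    


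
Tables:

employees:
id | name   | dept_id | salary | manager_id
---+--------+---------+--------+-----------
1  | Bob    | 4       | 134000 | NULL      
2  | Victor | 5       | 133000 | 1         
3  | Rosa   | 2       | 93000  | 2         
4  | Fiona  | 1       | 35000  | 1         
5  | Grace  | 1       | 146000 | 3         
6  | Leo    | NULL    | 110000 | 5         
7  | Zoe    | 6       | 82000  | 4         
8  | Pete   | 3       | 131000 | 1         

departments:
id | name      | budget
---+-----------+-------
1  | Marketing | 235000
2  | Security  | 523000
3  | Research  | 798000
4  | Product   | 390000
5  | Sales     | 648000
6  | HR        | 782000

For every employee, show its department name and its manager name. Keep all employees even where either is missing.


Two LEFT JOINs from the same base table employees: one to departments via dept_id, one to employees itself via manager_id. Both are LEFT so every employee is preserved.
Match against departments:
  - employee 1 (Bob): dept_id=4 -> matches Product
  - employee 2 (Victor): dept_id=5 -> matches Sales
  - employee 3 (Rosa): dept_id=2 -> matches Security
  - employee 4 (Fiona): dept_id=1 -> matches Marketing
  - employee 5 (Grace): dept_id=1 -> matches Marketing
  - employee 6 (Leo): dept_id=NULL, no match -> kept with NULL
  - employee 7 (Zoe): dept_id=6 -> matches HR
  - employee 8 (Pete): dept_id=3 -> matches Research
Match against employees (self):
  - employee 1 (Bob): manager_id=NULL -> NULL
  - employee 2 (Victor): manager_id=1 -> Bob
  - employee 3 (Rosa): manager_id=2 -> Victor
  - employee 4 (Fiona): manager_id=1 -> Bob
  - employee 5 (Grace): manager_id=3 -> Rosa
  - employee 6 (Leo): manager_id=5 -> Grace
  - employee 7 (Zoe): manager_id=4 -> Fiona
  - employee 8 (Pete): manager_id=1 -> Bob

SQL:
SELECT a.name, b.name AS department, c.name AS manager
FROM employees a
LEFT JOIN departments b ON a.dept_id = b.id
LEFT JOIN employees c ON a.manager_id = c.id

Result:
name   | department | manager
-------+------------+--------
Bob    | Product    | NULL   
Victor | Sales      | Bob    
Rosa   | Security   | Victor 
Fiona  | Marketing  | Bob    
Grace  | Marketing  | Rosa   
Leo    | NULL       | Grace  
Zoe    | HR         | Fiona  
Pete   | Research   | Bob    


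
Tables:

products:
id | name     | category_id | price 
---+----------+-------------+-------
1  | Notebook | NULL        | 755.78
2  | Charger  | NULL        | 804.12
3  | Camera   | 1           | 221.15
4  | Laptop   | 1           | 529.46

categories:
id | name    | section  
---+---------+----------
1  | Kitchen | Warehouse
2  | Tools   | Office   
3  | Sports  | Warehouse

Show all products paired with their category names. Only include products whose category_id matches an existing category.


INNER JOIN keeps only products rows whose category_id matches an id in categories. Walk through each product:
  - product 1 (Notebook): category_id=NULL, no match -> dropped
  - product 2 (Charger): category_id=NULL, no match -> dropped
  - product 3 (Camera): category_id=1 -> matches Kitchen
  - product 4 (Laptop): category_id=1 -> matches Kitchen
So 2 of 4 rows are dropped.

SQL:
SELECT a.name, b.name AS category
FROM products a
INNER JOIN categories b ON a.category_id = b.id

Result:
name   | category
-------+---------
Camera | Kitchen 
Laptop | Kitchen 


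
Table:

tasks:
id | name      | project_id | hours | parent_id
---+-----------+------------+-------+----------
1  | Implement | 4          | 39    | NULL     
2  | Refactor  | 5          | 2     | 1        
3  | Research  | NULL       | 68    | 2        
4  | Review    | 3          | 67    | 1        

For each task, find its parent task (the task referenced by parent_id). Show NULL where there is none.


This is a self-join: tasks is joined to a second copy of itself, matching each row's parent_id to another row's id. Use LEFT JOIN so rows with parent_id=NULL are kept.
  - task 1 (Implement): parent_id=NULL -> NULL
  - task 2 (Refactor): parent_id=1 -> Implement
  - task 3 (Research): parent_id=2 -> Refactor
  - task 4 (Review): parent_id=1 -> Implement

SQL:
SELECT a.name AS item, b.name AS parent
FROM tasks a
LEFT JOIN tasks b ON a.parent_id = b.id

Result:
item      | parent   
----------+----------
Implement | NULL     
Refactor  | Implement
Research  | Refactor 
Review    | Implement


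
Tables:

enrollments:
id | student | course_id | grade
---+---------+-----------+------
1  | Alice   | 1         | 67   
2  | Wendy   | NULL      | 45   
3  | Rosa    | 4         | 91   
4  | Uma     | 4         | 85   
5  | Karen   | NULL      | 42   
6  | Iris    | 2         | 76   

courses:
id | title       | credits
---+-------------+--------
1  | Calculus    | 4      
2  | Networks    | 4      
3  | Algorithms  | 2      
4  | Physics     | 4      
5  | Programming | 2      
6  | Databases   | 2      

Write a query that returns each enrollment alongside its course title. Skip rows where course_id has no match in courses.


INNER JOIN keeps only enrollments rows whose course_id matches an id in courses. Walk through each enrollment:
  - enrollment 1 (Alice): course_id=1 -> matches Calculus
  - enrollment 2 (Wendy): course_id=NULL, no match -> dropped
  - enrollment 3 (Rosa): course_id=4 -> matches Physics
  - enrollment 4 (Uma): course_id=4 -> matches Physics
  - enrollment 5 (Karen): course_id=NULL, no match -> dropped
  - enrollment 6 (Iris): course_id=2 -> matches Networks
So 2 of 6 rows are dropped.

SQL:
SELECT a.student, b.title AS course
FROM enrollments a
INNER JOIN courses b ON a.course_id = b.id

Result:
student | course  
--------+---------
Alice   | Calculus
Rosa    | Physics 
Uma     | Physics 
Iris    | Networks


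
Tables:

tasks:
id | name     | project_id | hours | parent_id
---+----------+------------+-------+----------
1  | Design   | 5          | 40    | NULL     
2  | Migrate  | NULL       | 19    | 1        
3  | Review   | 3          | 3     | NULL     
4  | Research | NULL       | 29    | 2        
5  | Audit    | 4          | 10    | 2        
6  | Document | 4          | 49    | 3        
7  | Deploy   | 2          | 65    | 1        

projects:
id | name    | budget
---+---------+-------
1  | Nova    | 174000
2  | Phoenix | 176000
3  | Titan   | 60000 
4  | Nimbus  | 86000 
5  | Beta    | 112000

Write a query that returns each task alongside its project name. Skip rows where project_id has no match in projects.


INNER JOIN keeps only tasks rows whose project_id matches an id in projects. Walk through each task:
  - task 1 (Design): project_id=5 -> matches Beta
  - task 2 (Migrate): project_id=NULL, no match -> dropped
  - task 3 (Review): project_id=3 -> matches Titan
  - task 4 (Research): project_id=NULL, no match -> dropped
  - task 5 (Audit): project_id=4 -> matches Nimbus
  - task 6 (Document): project_id=4 -> matches Nimbus
  - task 7 (Deploy): project_id=2 -> matches Phoenix
So 2 of 7 rows are dropped.

SQL:
SELECT a.name, b.name AS project
FROM tasks a
INNER JOIN projects b ON a.project_id = b.id

Result:
name     | project
---------+--------
Design   | Beta   
Review   | Titan  
Audit    | Nimbus 
Document | Nimbus 
Deploy   | Phoenix


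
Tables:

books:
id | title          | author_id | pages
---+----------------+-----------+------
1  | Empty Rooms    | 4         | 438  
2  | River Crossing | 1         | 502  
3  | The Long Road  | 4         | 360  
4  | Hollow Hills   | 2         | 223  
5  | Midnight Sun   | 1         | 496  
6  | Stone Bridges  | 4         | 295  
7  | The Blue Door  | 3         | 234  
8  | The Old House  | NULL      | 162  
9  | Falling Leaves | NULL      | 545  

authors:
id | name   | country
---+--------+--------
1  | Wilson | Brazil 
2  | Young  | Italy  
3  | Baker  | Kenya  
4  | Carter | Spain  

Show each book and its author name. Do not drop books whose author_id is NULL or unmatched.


LEFT JOIN keeps every row from books (the left table); where author_id has no match in authors, the author columns become NULL. Walk through each book:
  - book 1 (Empty Rooms): author_id=4 -> matches Carter
  - book 2 (River Crossing): author_id=1 -> matches Wilson
  - book 3 (The Long Road): author_id=4 -> matches Carter
  - book 4 (Hollow Hills): author_id=2 -> matches Young
  - book 5 (Midnight Sun): author_id=1 -> matches Wilson
  - book 6 (Stone Bridges): author_id=4 -> matches Carter
  - book 7 (The Blue Door): author_id=3 -> matches Baker
  - book 8 (The Old House): author_id=NULL, no match -> kept with NULL
  - book 9 (Falling Leaves): author_id=NULL, no match -> kept with NULL
All 9 rows appear; 2 have NULL author.

SQL:
SELECT a.title, b.name AS author
FROM books a
LEFT JOIN authors b ON a.author_id = b.id

Result:
title          | author
---------------+-------
Empty Rooms    | Carter
River Crossing | Wilson
The Long Road  | Carter
Hollow Hills   | Young 
Midnight Sun   | Wilson
Stone Bridges  | Carter
The Blue Door  | Baker 
The Old House  | NULL  
Falling Leaves | NULL  


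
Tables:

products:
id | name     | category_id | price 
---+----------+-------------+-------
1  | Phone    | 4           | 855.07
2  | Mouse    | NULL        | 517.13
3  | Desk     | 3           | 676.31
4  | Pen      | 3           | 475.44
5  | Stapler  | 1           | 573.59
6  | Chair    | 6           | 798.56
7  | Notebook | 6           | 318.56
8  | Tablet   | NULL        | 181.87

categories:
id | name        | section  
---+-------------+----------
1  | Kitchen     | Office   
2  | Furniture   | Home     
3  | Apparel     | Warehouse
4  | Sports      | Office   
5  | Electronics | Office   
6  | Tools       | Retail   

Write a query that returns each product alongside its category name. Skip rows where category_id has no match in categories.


INNER JOIN keeps only products rows whose category_id matches an id in categories. Walk through each product:
  - product 1 (Phone): category_id=4 -> matches Sports
  - product 2 (Mouse): category_id=NULL, no match -> dropped
  - product 3 (Desk): category_id=3 -> matches Apparel
  - product 4 (Pen): category_id=3 -> matches Apparel
  - product 5 (Stapler): category_id=1 -> matches Kitchen
  - product 6 (Chair): category_id=6 -> matches Tools
  - product 7 (Notebook): category_id=6 -> matches Tools
  - product 8 (Tablet): category_id=NULL, no match -> dropped
So 2 of 8 rows are dropped.

SQL:
SELECT a.name, b.name AS category
FROM products a
INNER JOIN categories b ON a.category_id = b.id

Result:
name     | category
---------+---------
Phone    | Sports  
Desk     | Apparel 
Pen      | Apparel 
Stapler  | Kitchen 
Chair    | Tools   
Notebook | Tools   


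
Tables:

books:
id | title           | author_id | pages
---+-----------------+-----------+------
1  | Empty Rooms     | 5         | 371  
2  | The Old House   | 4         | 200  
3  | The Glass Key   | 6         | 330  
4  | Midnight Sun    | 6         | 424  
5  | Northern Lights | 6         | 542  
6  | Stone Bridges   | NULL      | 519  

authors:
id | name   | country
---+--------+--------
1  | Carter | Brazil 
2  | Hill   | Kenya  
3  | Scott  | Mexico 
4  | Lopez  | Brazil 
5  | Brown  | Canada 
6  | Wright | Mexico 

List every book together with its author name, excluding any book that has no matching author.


INNER JOIN keeps only books rows whose author_id matches an id in authors. Walk through each book:
  - book 1 (Empty Rooms): author_id=5 -> matches Brown
  - book 2 (The Old House): author_id=4 -> matches Lopez
  - book 3 (The Glass Key): author_id=6 -> matches Wright
  - book 4 (Midnight Sun): author_id=6 -> matches Wright
  - book 5 (Northern Lights): author_id=6 -> matches Wright
  - book 6 (Stone Bridges): author_id=NULL, no match -> dropped
So 1 of 6 rows is dropped.

SQL:
SELECT a.title, b.name AS author
FROM books a
INNER JOIN authors b ON a.author_id = b.id

Result:
title           | author
----------------+-------
Empty Rooms     | Brown 
The Old House   | Lopez 
The Glass Key   | Wright
Midnight Sun    | Wright
Northern Lights | Wright


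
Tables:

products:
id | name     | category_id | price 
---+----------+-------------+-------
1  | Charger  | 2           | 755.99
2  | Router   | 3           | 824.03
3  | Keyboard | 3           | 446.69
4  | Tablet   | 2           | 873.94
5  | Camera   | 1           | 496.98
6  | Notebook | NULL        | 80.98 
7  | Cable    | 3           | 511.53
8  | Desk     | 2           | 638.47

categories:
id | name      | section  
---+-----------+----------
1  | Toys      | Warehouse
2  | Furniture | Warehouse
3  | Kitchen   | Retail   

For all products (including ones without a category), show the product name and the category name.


LEFT JOIN keeps every row from products (the left table); where category_id has no match in categories, the category columns become NULL. Walk through each product:
  - product 1 (Charger): category_id=2 -> matches Furniture
  - product 2 (Router): category_id=3 -> matches Kitchen
  - product 3 (Keyboard): category_id=3 -> matches Kitchen
  - product 4 (Tablet): category_id=2 -> matches Furniture
  - product 5 (Camera): category_id=1 -> matches Toys
  - product 6 (Notebook): category_id=NULL, no match -> kept with NULL
  - product 7 (Cable): category_id=3 -> matches Kitchen
  - product 8 (Desk): category_id=2 -> matches Furniture
All 8 rows appear; 1 has NULL category.

SQL:
SELECT a.name, b.name AS category
FROM products a
LEFT JOIN categories b ON a.category_id = b.id

Result:
name     | category 
---------+----------
Charger  | Furniture
Router   | Kitchen  
Keyboard | Kitchen  
Tablet   | Furniture
Camera   | Toys     
Notebook | NULL     
Cable    | Kitchen  
Desk     | Furniture


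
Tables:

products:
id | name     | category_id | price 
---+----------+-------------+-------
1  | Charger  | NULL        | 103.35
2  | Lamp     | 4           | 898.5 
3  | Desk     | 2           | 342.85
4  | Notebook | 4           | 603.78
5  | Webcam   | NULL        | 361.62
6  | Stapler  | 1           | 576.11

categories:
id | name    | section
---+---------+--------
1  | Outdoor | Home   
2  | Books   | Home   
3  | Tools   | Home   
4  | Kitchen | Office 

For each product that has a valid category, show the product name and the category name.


INNER JOIN keeps only products rows whose category_id matches an id in categories. Walk through each product:
  - product 1 (Charger): category_id=NULL, no match -> dropped
  - product 2 (Lamp): category_id=4 -> matches Kitchen
  - product 3 (Desk): category_id=2 -> matches Books
  - product 4 (Notebook): category_id=4 -> matches Kitchen
  - product 5 (Webcam): category_id=NULL, no match -> dropped
  - product 6 (Stapler): category_id=1 -> matches Outdoor
So 2 of 6 rows are dropped.

SQL:
SELECT a.name, b.name AS category
FROM products a
INNER JOIN categories b ON a.category_id = b.id

Result:
name     | category
---------+---------
Lamp     | Kitchen 
Desk     | Books   
Notebook | Kitchen 
Stapler  | Outdoor 


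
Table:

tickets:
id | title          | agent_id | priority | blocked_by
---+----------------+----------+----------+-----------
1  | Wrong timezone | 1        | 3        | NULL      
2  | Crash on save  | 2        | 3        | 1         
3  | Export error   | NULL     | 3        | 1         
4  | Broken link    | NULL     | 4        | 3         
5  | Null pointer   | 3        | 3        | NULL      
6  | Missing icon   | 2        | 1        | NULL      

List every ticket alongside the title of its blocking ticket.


This is a self-join: tickets is joined to a second copy of itself, matching each row's blocked_by to another row's id. Use LEFT JOIN so rows with blocked_by=NULL are kept.
  - ticket 1 (Wrong timezone): blocked_by=NULL -> NULL
  - ticket 2 (Crash on save): blocked_by=1 -> Wrong timezone
  - ticket 3 (Export error): blocked_by=1 -> Wrong timezone
  - ticket 4 (Broken link): blocked_by=3 -> Export error
  - ticket 5 (Null pointer): blocked_by=NULL -> NULL
  - ticket 6 (Missing icon): blocked_by=NULL -> NULL

SQL:
SELECT a.title AS item, b.title AS blocked_by
FROM tickets a
LEFT JOIN tickets b ON a.blocked_by = b.id

Result:
item           | blocked_by    
---------------+---------------
Wrong timezone | NULL          
Crash on save  | Wrong timezone
Export error   | Wrong timezone
Broken link    | Export error  
Null pointer   | NULL          
Missing icon   | NULL          
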